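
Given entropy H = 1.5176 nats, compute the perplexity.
4.5613

Perplexity is e^H (or exp(H) for natural log).

H = 1.5176 nats
Perplexity = e^1.5176 = 4.5613

Interpretation: The model's uncertainty is equivalent to choosing uniformly among 4.6 options.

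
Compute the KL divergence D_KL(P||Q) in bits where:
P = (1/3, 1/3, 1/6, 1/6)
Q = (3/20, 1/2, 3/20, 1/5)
0.1705 bits

KL divergence: D_KL(P||Q) = Σ p(x) log(p(x)/q(x))

Computing term by term:
  x=0: 1/3 × log_2[(1/3)/(3/20)] = 1/3 × 1.1520 = 0.3840
  x=1: 1/3 × log_2[(1/3)/(1/2)] = 1/3 × -0.5850 = -0.1950
  x=2: 1/6 × log_2[(1/6)/(3/20)] = 1/6 × 0.1520 = 0.0253
  x=3: 1/6 × log_2[(1/6)/(1/5)] = 1/6 × -0.2630 = -0.0438

D_KL(P||Q) = 0.1705 bits

Note: KL divergence is always non-negative and equals 0 iff P = Q.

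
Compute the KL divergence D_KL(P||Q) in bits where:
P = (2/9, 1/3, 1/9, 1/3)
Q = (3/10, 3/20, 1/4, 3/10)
0.2085 bits

KL divergence: D_KL(P||Q) = Σ p(x) log(p(x)/q(x))

Computing term by term:
  x=0: 2/9 × log_2[(2/9)/(3/10)] = 2/9 × -0.4330 = -0.0962
  x=1: 1/3 × log_2[(1/3)/(3/20)] = 1/3 × 1.1520 = 0.3840
  x=2: 1/9 × log_2[(1/9)/(1/4)] = 1/9 × -1.1699 = -0.1300
  x=3: 1/3 × log_2[(1/3)/(3/10)] = 1/3 × 0.1520 = 0.0507

D_KL(P||Q) = 0.2085 bits

Note: KL divergence is always non-negative and equals 0 iff P = Q.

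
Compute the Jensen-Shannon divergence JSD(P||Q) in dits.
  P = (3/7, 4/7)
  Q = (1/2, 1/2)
0.0011 dits

Jensen-Shannon divergence is:
JSD(P||Q) = 0.5 × D_KL(P||M) + 0.5 × D_KL(Q||M)
where M = 0.5 × (P + Q) is the mixture distribution.

M = 0.5 × (3/7, 4/7) + 0.5 × (1/2, 1/2) = (13/28, 15/28)

D_KL(P||M) = 0.0011 dits
D_KL(Q||M) = 0.0011 dits

JSD(P||Q) = 0.5 × 0.0011 + 0.5 × 0.0011 = 0.0011 dits

Unlike KL divergence, JSD is symmetric and bounded: 0 ≤ JSD ≤ log(2).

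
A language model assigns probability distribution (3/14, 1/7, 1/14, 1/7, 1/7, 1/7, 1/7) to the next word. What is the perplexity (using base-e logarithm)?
6.7432

Perplexity is e^H (or exp(H) for natural log).

First, H = -Σ p log p = 1.9085 nats
Perplexity = e^1.9085 = 6.7432

Interpretation: The model's uncertainty is equivalent to choosing uniformly among 6.7 options.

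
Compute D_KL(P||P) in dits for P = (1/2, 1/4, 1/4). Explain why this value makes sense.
0.0000 dits

KL divergence satisfies the Gibbs inequality: D_KL(P||Q) ≥ 0 for all distributions P, Q.

D_KL(P||Q) = Σ p(x) log(p(x)/q(x))
Each term is p(x) × log_10(p(x)/p(x)) = p(x) × log_10(1) = 0, so the sum is 0.
D_KL(P||Q) = 0.0000 dits

When P = Q, the KL divergence is exactly 0, as there is no 'divergence' between identical distributions.

This non-negativity is a fundamental property: relative entropy cannot be negative because it measures how different Q is from P.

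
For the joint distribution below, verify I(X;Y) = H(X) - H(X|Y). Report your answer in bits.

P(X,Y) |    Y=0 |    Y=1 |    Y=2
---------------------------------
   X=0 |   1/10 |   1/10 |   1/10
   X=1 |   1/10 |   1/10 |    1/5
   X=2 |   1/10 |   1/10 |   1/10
I(X;Y) = 0.0200 bits

Mutual information has multiple equivalent forms:
- I(X;Y) = H(X) - H(X|Y)
- I(X;Y) = H(Y) - H(Y|X)
- I(X;Y) = H(X) + H(Y) - H(X,Y)

Computing all quantities:
H(X) = 1.5710, H(Y) = 1.5710, H(X,Y) = 3.1219
H(X|Y) = 1.5510, H(Y|X) = 1.5510

Verification:
H(X) - H(X|Y) = 1.5710 - 1.5510 = 0.0200
H(Y) - H(Y|X) = 1.5710 - 1.5510 = 0.0200
H(X) + H(Y) - H(X,Y) = 1.5710 + 1.5710 - 3.1219 = 0.0200

All forms give I(X;Y) = 0.0200 bits. ✓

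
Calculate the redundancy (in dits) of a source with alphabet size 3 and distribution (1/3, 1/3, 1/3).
0.0000 dits

Redundancy measures how far a source is from maximum entropy:
R = H_max - H(X)

Maximum entropy for 3 symbols: H_max = log_10(3) = 0.4771 dits
Actual entropy: H(X) = 0.4771 dits
Redundancy: R = 0.4771 - 0.4771 = 0.0000 dits

This redundancy represents potential for compression: the source could be compressed by 0.0000 dits per symbol.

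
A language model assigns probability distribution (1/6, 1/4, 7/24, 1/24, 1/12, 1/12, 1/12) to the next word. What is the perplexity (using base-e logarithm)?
5.8021

Perplexity is e^H (or exp(H) for natural log).

First, H = -Σ p log p = 1.7582 nats
Perplexity = e^1.7582 = 5.8021

Interpretation: The model's uncertainty is equivalent to choosing uniformly among 5.8 options.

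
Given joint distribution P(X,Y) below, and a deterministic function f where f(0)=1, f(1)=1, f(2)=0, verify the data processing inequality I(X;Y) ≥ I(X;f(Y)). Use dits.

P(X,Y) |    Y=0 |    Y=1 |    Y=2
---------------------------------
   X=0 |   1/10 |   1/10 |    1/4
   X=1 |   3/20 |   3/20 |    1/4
I(X;Y) = 0.0022, I(X;f(Y)) = 0.0022, inequality holds: 0.0022 ≥ 0.0022

Data Processing Inequality: For any Markov chain X → Y → Z, we have I(X;Y) ≥ I(X;Z).

Here Z = f(Y) is a deterministic function of Y, forming X → Y → Z.

Original I(X;Y) = 0.0022 dits

After applying f:
P(X,Z) where Z=f(Y):
- P(X,Z=0) = P(X,Y=2)
- P(X,Z=1) = P(X,Y=0) + P(X,Y=1)

I(X;Z) = I(X;f(Y)) = 0.0022 dits

Verification: 0.0022 ≥ 0.0022 ✓

Information cannot be created by processing; the function f can only lose information about X.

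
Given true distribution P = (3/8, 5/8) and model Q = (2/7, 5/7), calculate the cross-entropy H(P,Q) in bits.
0.9811 bits

Cross-entropy: H(P,Q) = -Σ p(x) log q(x)

Alternatively: H(P,Q) = H(P) + D_KL(P||Q)
H(P) = 0.9544 bits
D_KL(P||Q) = 0.0267 bits

H(P,Q) = 0.9544 + 0.0267 = 0.9811 bits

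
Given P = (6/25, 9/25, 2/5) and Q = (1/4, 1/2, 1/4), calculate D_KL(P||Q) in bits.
0.0865 bits

KL divergence: D_KL(P||Q) = Σ p(x) log(p(x)/q(x))

Computing term by term:
  x=0: 6/25 × log_2[(6/25)/(1/4)] = 6/25 × -0.0589 = -0.0141
  x=1: 9/25 × log_2[(9/25)/(1/2)] = 9/25 × -0.4739 = -0.1706
  x=2: 2/5 × log_2[(2/5)/(1/4)] = 2/5 × 0.6781 = 0.2712

D_KL(P||Q) = 0.0865 bits

Note: KL divergence is always non-negative and equals 0 iff P = Q.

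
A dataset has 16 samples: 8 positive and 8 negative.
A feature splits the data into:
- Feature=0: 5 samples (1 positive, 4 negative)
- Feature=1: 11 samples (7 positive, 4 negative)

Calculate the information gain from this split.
0.1243 bits

Information Gain = H(Y) - H(Y|Feature)

Before split:
P(positive) = 8/16 = 0.5000
H(Y) = 1.0000 bits

After split:
Feature=0: H = 0.7219 bits (weight = 5/16)
Feature=1: H = 0.9457 bits (weight = 11/16)
H(Y|Feature) = (5/16)×0.7219 + (11/16)×0.9457 = 0.8757 bits

Information Gain = 1.0000 - 0.8757 = 0.1243 bits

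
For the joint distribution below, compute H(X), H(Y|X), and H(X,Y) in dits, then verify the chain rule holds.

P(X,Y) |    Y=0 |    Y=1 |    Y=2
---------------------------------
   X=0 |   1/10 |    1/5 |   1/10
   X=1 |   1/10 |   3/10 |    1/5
H(X,Y) = 0.7365, H(X) = 0.2923, H(Y|X) = 0.4442 (all in dits)

Chain rule: H(X,Y) = H(X) + H(Y|X)

Left side — joint entropy directly:
H(X,Y) = -Σ p(x,y) log p(x,y) = 0.7365 dits

Right side — compute H(Y|X) from the conditional distributions:
P(X) = (2/5, 3/5), so H(X) = 0.2923 dits
H(Y|X) = Σ_x P(X=x) · H(Y|X=x):
  P(Y|X=0) = (1/4, 1/2, 1/4), H(Y|X=0) = 0.4515, weight P(X=0) = 2/5
  P(Y|X=1) = (1/6, 1/2, 1/3), H(Y|X=1) = 0.4392, weight P(X=1) = 3/5
H(Y|X) = 0.4442 dits

H(X) + H(Y|X) = 0.2923 + 0.4442 = 0.7365 dits

Both sides equal 0.7365 dits. ✓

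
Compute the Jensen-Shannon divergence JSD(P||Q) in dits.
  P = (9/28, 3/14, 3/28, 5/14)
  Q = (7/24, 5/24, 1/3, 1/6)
0.0211 dits

Jensen-Shannon divergence is:
JSD(P||Q) = 0.5 × D_KL(P||M) + 0.5 × D_KL(Q||M)
where M = 0.5 × (P + Q) is the mixture distribution.

M = 0.5 × (9/28, 3/14, 3/28, 5/14) + 0.5 × (7/24, 5/24, 1/3, 1/6) = (0.306548, 0.21131, 0.220238, 0.261905)

D_KL(P||M) = 0.0225 dits
D_KL(Q||M) = 0.0197 dits

JSD(P||Q) = 0.5 × 0.0225 + 0.5 × 0.0197 = 0.0211 dits

Unlike KL divergence, JSD is symmetric and bounded: 0 ≤ JSD ≤ log(2).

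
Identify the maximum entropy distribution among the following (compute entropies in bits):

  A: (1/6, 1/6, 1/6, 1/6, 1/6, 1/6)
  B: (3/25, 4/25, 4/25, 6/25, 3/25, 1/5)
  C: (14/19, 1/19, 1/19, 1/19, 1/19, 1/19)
A

For a discrete distribution over n outcomes, entropy is maximized by the uniform distribution.

Computing entropies:
H(A) = 2.5850 bits
H(B) = 2.5387 bits
H(C) = 1.4425 bits

The uniform distribution (where all probabilities equal 1/6) achieves the maximum entropy of log_2(6) = 2.5850 bits.

Distribution A has the highest entropy.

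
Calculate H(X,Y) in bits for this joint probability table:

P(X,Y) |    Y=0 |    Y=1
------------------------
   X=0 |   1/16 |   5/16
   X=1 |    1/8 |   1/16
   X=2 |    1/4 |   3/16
2.3522 bits

Joint entropy is H(X,Y) = -Σ_{x,y} p(x,y) log p(x,y).

Summing over all non-zero entries:
H(X,Y) = -[1/16·log_2(1/16) + 5/16·log_2(5/16) + 1/8·log_2(1/8) + 1/16·log_2(1/16) + 1/4·log_2(1/4) + 3/16·log_2(3/16)]
H(X,Y) = 2.3522 bits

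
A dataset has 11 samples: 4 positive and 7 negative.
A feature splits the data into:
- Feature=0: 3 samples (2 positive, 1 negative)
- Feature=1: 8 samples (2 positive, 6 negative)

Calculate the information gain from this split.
0.1052 bits

Information Gain = H(Y) - H(Y|Feature)

Before split:
P(positive) = 4/11 = 0.3636
H(Y) = 0.9457 bits

After split:
Feature=0: H = 0.9183 bits (weight = 3/11)
Feature=1: H = 0.8113 bits (weight = 8/11)
H(Y|Feature) = (3/11)×0.9183 + (8/11)×0.8113 = 0.8405 bits

Information Gain = 0.9457 - 0.8405 = 0.1052 bits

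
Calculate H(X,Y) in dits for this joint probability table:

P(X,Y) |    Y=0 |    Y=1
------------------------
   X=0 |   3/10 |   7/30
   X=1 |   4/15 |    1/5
0.5972 dits

Joint entropy is H(X,Y) = -Σ_{x,y} p(x,y) log p(x,y).

Summing over all non-zero entries:
H(X,Y) = -[3/10·log_10(3/10) + 7/30·log_10(7/30) + 4/15·log_10(4/15) + 1/5·log_10(1/5)]
H(X,Y) = 0.5972 dits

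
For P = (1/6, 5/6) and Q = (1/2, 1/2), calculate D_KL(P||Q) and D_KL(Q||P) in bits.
D_KL(P||Q) = 0.3500, D_KL(Q||P) = 0.4240

KL divergence is not symmetric: D_KL(P||Q) ≠ D_KL(Q||P) in general.

D_KL(P||Q) = 0.3500 bits
D_KL(Q||P) = 0.4240 bits

No, they are not equal!

This asymmetry is why KL divergence is not a true distance metric.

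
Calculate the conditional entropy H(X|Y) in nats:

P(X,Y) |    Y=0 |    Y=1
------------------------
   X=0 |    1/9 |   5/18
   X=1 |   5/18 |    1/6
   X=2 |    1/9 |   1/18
0.9660 nats

Using the chain rule: H(X|Y) = H(X,Y) - H(Y)

First, compute H(X,Y) = 1.6591 nats

Marginal P(Y) = (1/2, 1/2)
H(Y) = 0.6931 nats

H(X|Y) = H(X,Y) - H(Y) = 1.6591 - 0.6931 = 0.9660 nats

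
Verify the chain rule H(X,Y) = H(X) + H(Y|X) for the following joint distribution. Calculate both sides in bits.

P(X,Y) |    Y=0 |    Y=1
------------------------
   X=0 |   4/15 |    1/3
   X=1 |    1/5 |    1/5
H(X,Y) = 1.9656, H(X) = 0.9710, H(Y|X) = 0.9946 (all in bits)

Chain rule: H(X,Y) = H(X) + H(Y|X)

Left side — joint entropy directly:
H(X,Y) = -Σ p(x,y) log p(x,y) = 1.9656 bits

Right side — compute H(Y|X) from the conditional distributions:
P(X) = (3/5, 2/5), so H(X) = 0.9710 bits
H(Y|X) = Σ_x P(X=x) · H(Y|X=x):
  P(Y|X=0) = (4/9, 5/9), H(Y|X=0) = 0.9911, weight P(X=0) = 3/5
  P(Y|X=1) = (1/2, 1/2), H(Y|X=1) = 1.0000, weight P(X=1) = 2/5
H(Y|X) = 0.9946 bits

H(X) + H(Y|X) = 0.9710 + 0.9946 = 1.9656 bits

Both sides equal 1.9656 bits. ✓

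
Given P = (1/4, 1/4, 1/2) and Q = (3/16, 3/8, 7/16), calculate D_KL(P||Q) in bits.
0.0538 bits

KL divergence: D_KL(P||Q) = Σ p(x) log(p(x)/q(x))

Computing term by term:
  x=0: 1/4 × log_2[(1/4)/(3/16)] = 1/4 × 0.4150 = 0.1038
  x=1: 1/4 × log_2[(1/4)/(3/8)] = 1/4 × -0.5850 = -0.1462
  x=2: 1/2 × log_2[(1/2)/(7/16)] = 1/2 × 0.1926 = 0.0963

D_KL(P||Q) = 0.0538 bits

Note: KL divergence is always non-negative and equals 0 iff P = Q.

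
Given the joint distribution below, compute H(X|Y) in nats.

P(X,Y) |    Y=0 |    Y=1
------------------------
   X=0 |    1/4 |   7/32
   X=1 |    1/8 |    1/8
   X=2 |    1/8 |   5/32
1.0557 nats

Using the chain rule: H(X|Y) = H(X,Y) - H(Y)

First, compute H(X,Y) = 1.7489 nats

Marginal P(Y) = (1/2, 1/2)
H(Y) = 0.6931 nats

H(X|Y) = H(X,Y) - H(Y) = 1.7489 - 0.6931 = 1.0557 nats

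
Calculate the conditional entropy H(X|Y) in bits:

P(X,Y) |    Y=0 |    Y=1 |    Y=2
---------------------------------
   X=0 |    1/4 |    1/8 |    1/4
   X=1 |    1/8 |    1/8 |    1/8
0.9387 bits

Using the chain rule: H(X|Y) = H(X,Y) - H(Y)

First, compute H(X,Y) = 2.5000 bits

Marginal P(Y) = (3/8, 1/4, 3/8)
H(Y) = 1.5613 bits

H(X|Y) = H(X,Y) - H(Y) = 2.5000 - 1.5613 = 0.9387 bits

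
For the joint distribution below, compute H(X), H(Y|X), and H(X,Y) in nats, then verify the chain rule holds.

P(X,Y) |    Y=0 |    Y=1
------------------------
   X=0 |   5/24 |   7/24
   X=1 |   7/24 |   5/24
H(X,Y) = 1.3723, H(X) = 0.6931, H(Y|X) = 0.6792 (all in nats)

Chain rule: H(X,Y) = H(X) + H(Y|X)

Left side — joint entropy directly:
H(X,Y) = -Σ p(x,y) log p(x,y) = 1.3723 nats

Right side — compute H(Y|X) from the conditional distributions:
P(X) = (1/2, 1/2), so H(X) = 0.6931 nats
H(Y|X) = Σ_x P(X=x) · H(Y|X=x):
  P(Y|X=0) = (5/12, 7/12), H(Y|X=0) = 0.6792, weight P(X=0) = 1/2
  P(Y|X=1) = (7/12, 5/12), H(Y|X=1) = 0.6792, weight P(X=1) = 1/2
H(Y|X) = 0.6792 nats

H(X) + H(Y|X) = 0.6931 + 0.6792 = 1.3723 nats

Both sides equal 1.3723 nats. ✓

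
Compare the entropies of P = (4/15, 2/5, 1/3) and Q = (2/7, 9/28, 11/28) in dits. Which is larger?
Q

Computing entropies in dits:
H(P) = 0.4713
H(Q) = 0.4733

Distribution Q has higher entropy.

Intuition: The distribution closer to uniform (more spread out) has higher entropy.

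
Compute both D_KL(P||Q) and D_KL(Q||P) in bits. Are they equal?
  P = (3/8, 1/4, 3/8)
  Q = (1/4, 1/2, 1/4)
D_KL(P||Q) = 0.1887, D_KL(Q||P) = 0.2075

KL divergence is not symmetric: D_KL(P||Q) ≠ D_KL(Q||P) in general.

D_KL(P||Q) = 0.1887 bits
D_KL(Q||P) = 0.2075 bits

No, they are not equal!

This asymmetry is why KL divergence is not a true distance metric.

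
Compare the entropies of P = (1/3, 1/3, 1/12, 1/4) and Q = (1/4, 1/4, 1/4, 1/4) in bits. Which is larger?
Q

Computing entropies in bits:
H(P) = 1.8554
H(Q) = 2.0000

Distribution Q has higher entropy.

Intuition: The distribution closer to uniform (more spread out) has higher entropy.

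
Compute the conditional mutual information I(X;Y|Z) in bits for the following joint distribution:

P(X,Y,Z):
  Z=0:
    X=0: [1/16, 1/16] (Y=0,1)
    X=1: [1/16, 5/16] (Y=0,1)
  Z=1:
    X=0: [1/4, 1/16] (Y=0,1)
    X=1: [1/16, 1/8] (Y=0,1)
0.1163 bits

Conditional mutual information: I(X;Y|Z) = H(X|Z) + H(Y|Z) - H(X,Y|Z)

H(Z) = 1.0000
H(X,Z) = 1.8829 → H(X|Z) = 0.8829
H(Y,Z) = 1.8829 → H(Y|Z) = 0.8829
H(X,Y,Z) = 2.6494 → H(X,Y|Z) = 1.6494

I(X;Y|Z) = 0.8829 + 0.8829 - 1.6494 = 0.1163 bits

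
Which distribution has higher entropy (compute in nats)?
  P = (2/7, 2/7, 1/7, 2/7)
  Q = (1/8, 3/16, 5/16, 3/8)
P

Computing entropies in nats:
H(P) = 1.3518
H(Q) = 1.3051

Distribution P has higher entropy.

Intuition: The distribution closer to uniform (more spread out) has higher entropy.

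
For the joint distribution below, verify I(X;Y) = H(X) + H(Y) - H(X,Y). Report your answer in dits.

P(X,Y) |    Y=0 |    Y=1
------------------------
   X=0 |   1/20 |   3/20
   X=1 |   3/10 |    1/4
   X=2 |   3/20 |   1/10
I(X;Y) = 0.0145 dits

Mutual information has multiple equivalent forms:
- I(X;Y) = H(X) - H(X|Y)
- I(X;Y) = H(Y) - H(Y|X)
- I(X;Y) = H(X) + H(Y) - H(X,Y)

Computing all quantities:
H(X) = 0.4331, H(Y) = 0.3010, H(X,Y) = 0.7196
H(X|Y) = 0.4186, H(Y|X) = 0.2865

Verification:
H(X) - H(X|Y) = 0.4331 - 0.4186 = 0.0145
H(Y) - H(Y|X) = 0.3010 - 0.2865 = 0.0145
H(X) + H(Y) - H(X,Y) = 0.4331 + 0.3010 - 0.7196 = 0.0145

All forms give I(X;Y) = 0.0145 dits. ✓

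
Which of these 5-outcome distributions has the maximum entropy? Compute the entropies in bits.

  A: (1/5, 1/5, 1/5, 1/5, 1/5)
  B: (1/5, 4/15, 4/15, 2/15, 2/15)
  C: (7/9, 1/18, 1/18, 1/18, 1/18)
A

For a discrete distribution over n outcomes, entropy is maximized by the uniform distribution.

Computing entropies:
H(A) = 2.3219 bits
H(B) = 2.2566 bits
H(C) = 1.2086 bits

The uniform distribution (where all probabilities equal 1/5) achieves the maximum entropy of log_2(5) = 2.3219 bits.

Distribution A has the highest entropy.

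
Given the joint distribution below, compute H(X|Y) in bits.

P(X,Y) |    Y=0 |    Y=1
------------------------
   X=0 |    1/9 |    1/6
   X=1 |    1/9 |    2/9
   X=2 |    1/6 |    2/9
1.5664 bits

Using the chain rule: H(X|Y) = H(X,Y) - H(Y)

First, compute H(X,Y) = 2.5305 bits

Marginal P(Y) = (7/18, 11/18)
H(Y) = 0.9641 bits

H(X|Y) = H(X,Y) - H(Y) = 2.5305 - 0.9641 = 1.5664 bits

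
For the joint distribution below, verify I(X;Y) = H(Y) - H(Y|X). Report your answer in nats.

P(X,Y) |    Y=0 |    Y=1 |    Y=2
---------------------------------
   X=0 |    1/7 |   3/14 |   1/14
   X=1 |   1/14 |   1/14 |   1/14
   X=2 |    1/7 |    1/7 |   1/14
I(X;Y) = 0.0153 nats

Mutual information has multiple equivalent forms:
- I(X;Y) = H(X) - H(X|Y)
- I(X;Y) = H(Y) - H(Y|X)
- I(X;Y) = H(X) + H(Y) - H(X,Y)

Computing all quantities:
H(X) = 1.0609, H(Y) = 1.0609, H(X,Y) = 2.1066
H(X|Y) = 1.0456, H(Y|X) = 1.0456

Verification:
H(X) - H(X|Y) = 1.0609 - 1.0456 = 0.0153
H(Y) - H(Y|X) = 1.0609 - 1.0456 = 0.0153
H(X) + H(Y) - H(X,Y) = 1.0609 + 1.0609 - 2.1066 = 0.0153

All forms give I(X;Y) = 0.0153 nats. ✓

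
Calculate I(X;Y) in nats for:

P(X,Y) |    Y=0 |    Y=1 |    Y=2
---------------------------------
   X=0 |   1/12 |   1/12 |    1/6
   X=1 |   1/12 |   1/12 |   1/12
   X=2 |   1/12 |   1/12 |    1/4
0.0225 nats

Mutual information: I(X;Y) = H(X) + H(Y) - H(X,Y)

Marginals:
P(X) = (1/3, 1/4, 5/12), H(X) = 1.0776 nats
P(Y) = (1/4, 1/4, 1/2), H(Y) = 1.0397 nats

Joint entropy: H(X,Y) = 2.0947 nats

I(X;Y) = 1.0776 + 1.0397 - 2.0947 = 0.0225 nats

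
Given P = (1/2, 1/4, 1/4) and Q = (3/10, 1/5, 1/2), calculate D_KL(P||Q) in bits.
0.1990 bits

KL divergence: D_KL(P||Q) = Σ p(x) log(p(x)/q(x))

Computing term by term:
  x=0: 1/2 × log_2[(1/2)/(3/10)] = 1/2 × 0.7370 = 0.3685
  x=1: 1/4 × log_2[(1/4)/(1/5)] = 1/4 × 0.3219 = 0.0805
  x=2: 1/4 × log_2[(1/4)/(1/2)] = 1/4 × -1.0000 = -0.2500

D_KL(P||Q) = 0.1990 bits

Note: KL divergence is always non-negative and equals 0 iff P = Q.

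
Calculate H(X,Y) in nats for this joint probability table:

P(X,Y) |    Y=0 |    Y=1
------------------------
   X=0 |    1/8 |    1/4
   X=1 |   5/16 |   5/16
1.3335 nats

Joint entropy is H(X,Y) = -Σ_{x,y} p(x,y) log p(x,y).

Summing over all non-zero entries:
H(X,Y) = -[1/8·log_e(1/8) + 1/4·log_e(1/4) + 5/16·log_e(5/16) + 5/16·log_e(5/16)]
H(X,Y) = 1.3335 nats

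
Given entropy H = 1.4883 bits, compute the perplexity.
2.8056

Perplexity is 2^H (or exp(H) for natural log).

H = 1.4883 bits
Perplexity = 2^1.4883 = 2.8056

Interpretation: The model's uncertainty is equivalent to choosing uniformly among 2.8 options.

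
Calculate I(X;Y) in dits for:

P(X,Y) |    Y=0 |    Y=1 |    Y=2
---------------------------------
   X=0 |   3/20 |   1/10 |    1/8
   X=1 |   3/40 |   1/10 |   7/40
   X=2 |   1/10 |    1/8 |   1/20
0.0191 dits

Mutual information: I(X;Y) = H(X) + H(Y) - H(X,Y)

Marginals:
P(X) = (3/8, 7/20, 11/40), H(X) = 0.4735 dits
P(Y) = (13/40, 13/40, 7/20), H(Y) = 0.4769 dits

Joint entropy: H(X,Y) = 0.9312 dits

I(X;Y) = 0.4735 + 0.4769 - 0.9312 = 0.0191 dits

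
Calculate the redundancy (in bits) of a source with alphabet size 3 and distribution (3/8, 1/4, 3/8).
0.0237 bits

Redundancy measures how far a source is from maximum entropy:
R = H_max - H(X)

Maximum entropy for 3 symbols: H_max = log_2(3) = 1.5850 bits
Actual entropy: H(X) = 1.5613 bits
Redundancy: R = 1.5850 - 1.5613 = 0.0237 bits

This redundancy represents potential for compression: the source could be compressed by 0.0237 bits per symbol.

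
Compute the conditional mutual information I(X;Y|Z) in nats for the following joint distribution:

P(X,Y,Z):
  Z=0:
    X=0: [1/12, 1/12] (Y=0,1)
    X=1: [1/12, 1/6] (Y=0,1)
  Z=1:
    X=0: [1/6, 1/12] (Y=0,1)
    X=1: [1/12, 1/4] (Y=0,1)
0.0576 nats

Conditional mutual information: I(X;Y|Z) = H(X|Z) + H(Y|Z) - H(X,Y|Z)

H(Z) = 0.6792
H(X,Z) = 1.3580 → H(X|Z) = 0.6788
H(Y,Z) = 1.3580 → H(Y|Z) = 0.6788
H(X,Y,Z) = 1.9792 → H(X,Y|Z) = 1.3000

I(X;Y|Z) = 0.6788 + 0.6788 - 1.3000 = 0.0576 nats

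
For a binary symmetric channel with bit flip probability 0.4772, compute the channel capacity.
0.0015 bits

For a binary symmetric channel (BSC) with error probability p:
Capacity C = 1 - H(p) bits per symbol

where H(p) = -p log₂(p) - (1-p) log₂(1-p) is the binary entropy function.

H(0.4772) = 0.9985 bits
C = 1 - 0.9985 = 0.0015 bits per symbol

This means we can reliably transmit up to 0.0015 bits of information per channel use.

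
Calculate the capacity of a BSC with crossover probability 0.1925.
0.2933 bits

For a binary symmetric channel (BSC) with error probability p:
Capacity C = 1 - H(p) bits per symbol

where H(p) = -p log₂(p) - (1-p) log₂(1-p) is the binary entropy function.

H(0.1925) = 0.7067 bits
C = 1 - 0.7067 = 0.2933 bits per symbol

This means we can reliably transmit up to 0.2933 bits of information per channel use.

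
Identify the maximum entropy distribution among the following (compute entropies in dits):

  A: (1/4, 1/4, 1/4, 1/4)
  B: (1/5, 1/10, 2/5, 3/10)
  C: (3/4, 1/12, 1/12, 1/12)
A

For a discrete distribution over n outcomes, entropy is maximized by the uniform distribution.

Computing entropies:
H(A) = 0.6021 dits
H(B) = 0.5558 dits
H(C) = 0.3635 dits

The uniform distribution (where all probabilities equal 1/4) achieves the maximum entropy of log_10(4) = 0.6021 dits.

Distribution A has the highest entropy.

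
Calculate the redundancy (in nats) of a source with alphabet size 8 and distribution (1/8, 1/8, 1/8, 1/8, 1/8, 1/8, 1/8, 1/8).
0.0000 nats

Redundancy measures how far a source is from maximum entropy:
R = H_max - H(X)

Maximum entropy for 8 symbols: H_max = log_e(8) = 2.0794 nats
Actual entropy: H(X) = 2.0794 nats
Redundancy: R = 2.0794 - 2.0794 = 0.0000 nats

This redundancy represents potential for compression: the source could be compressed by 0.0000 nats per symbol.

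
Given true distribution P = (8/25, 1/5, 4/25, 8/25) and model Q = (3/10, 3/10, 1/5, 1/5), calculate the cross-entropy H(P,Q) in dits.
0.6074 dits

Cross-entropy: H(P,Q) = -Σ p(x) log q(x)

Alternatively: H(P,Q) = H(P) + D_KL(P||Q)
H(P) = 0.5838 dits
D_KL(P||Q) = 0.0236 dits

H(P,Q) = 0.5838 + 0.0236 = 0.6074 dits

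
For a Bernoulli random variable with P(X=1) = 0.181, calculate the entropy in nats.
0.4729 nats

The binary entropy function is:
H(p) = -p log(p) - (1-p) log(1-p)

H(0.181) = -0.181 × log_e(0.181) - 0.819 × log_e(0.819)
H(0.181) = 0.4729 nats

Note: Binary entropy is maximized at p=0.5 (H=1 bit) and minimized at p=0 or p=1 (H=0).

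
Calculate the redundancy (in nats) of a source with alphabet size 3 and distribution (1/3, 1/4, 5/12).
0.0211 nats

Redundancy measures how far a source is from maximum entropy:
R = H_max - H(X)

Maximum entropy for 3 symbols: H_max = log_e(3) = 1.0986 nats
Actual entropy: H(X) = 1.0776 nats
Redundancy: R = 1.0986 - 1.0776 = 0.0211 nats

This redundancy represents potential for compression: the source could be compressed by 0.0211 nats per symbol.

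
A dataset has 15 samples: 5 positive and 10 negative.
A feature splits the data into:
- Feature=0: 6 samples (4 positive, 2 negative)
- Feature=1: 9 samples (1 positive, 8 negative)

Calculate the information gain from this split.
0.2490 bits

Information Gain = H(Y) - H(Y|Feature)

Before split:
P(positive) = 5/15 = 0.3333
H(Y) = 0.9183 bits

After split:
Feature=0: H = 0.9183 bits (weight = 6/15)
Feature=1: H = 0.5033 bits (weight = 9/15)
H(Y|Feature) = (6/15)×0.9183 + (9/15)×0.5033 = 0.6693 bits

Information Gain = 0.9183 - 0.6693 = 0.2490 bits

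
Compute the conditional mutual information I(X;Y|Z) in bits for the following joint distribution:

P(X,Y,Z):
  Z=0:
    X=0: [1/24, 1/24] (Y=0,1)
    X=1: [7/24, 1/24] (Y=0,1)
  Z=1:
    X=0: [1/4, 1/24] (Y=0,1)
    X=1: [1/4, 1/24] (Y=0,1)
0.0363 bits

Conditional mutual information: I(X;Y|Z) = H(X|Z) + H(Y|Z) - H(X,Y|Z)

H(Z) = 0.9799
H(X,Z) = 1.8640 → H(X|Z) = 0.8841
H(Y,Z) = 1.6258 → H(Y|Z) = 0.6459
H(X,Y,Z) = 2.4737 → H(X,Y|Z) = 1.4938

I(X;Y|Z) = 0.8841 + 0.6459 - 1.4938 = 0.0363 bits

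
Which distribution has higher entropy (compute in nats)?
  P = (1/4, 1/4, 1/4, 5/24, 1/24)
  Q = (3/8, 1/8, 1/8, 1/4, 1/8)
P

Computing entropies in nats:
H(P) = 1.4989
H(Q) = 1.4942

Distribution P has higher entropy.

Intuition: The distribution closer to uniform (more spread out) has higher entropy.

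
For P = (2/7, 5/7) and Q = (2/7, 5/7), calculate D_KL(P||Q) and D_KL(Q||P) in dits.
D_KL(P||Q) = 0.0000, D_KL(Q||P) = 0.0000

KL divergence is not symmetric: D_KL(P||Q) ≠ D_KL(Q||P) in general.

D_KL(P||Q) = 0.0000 dits
D_KL(Q||P) = 0.0000 dits

In this case they happen to be equal (to 4 decimal places).

This asymmetry is why KL divergence is not a true distance metric.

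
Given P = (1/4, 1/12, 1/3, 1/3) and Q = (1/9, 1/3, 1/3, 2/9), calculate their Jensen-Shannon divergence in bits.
0.0858 bits

Jensen-Shannon divergence is:
JSD(P||Q) = 0.5 × D_KL(P||M) + 0.5 × D_KL(Q||M)
where M = 0.5 × (P + Q) is the mixture distribution.

M = 0.5 × (1/4, 1/12, 1/3, 1/3) + 0.5 × (1/9, 1/3, 1/3, 2/9) = (0.180556, 5/24, 1/3, 5/18)

D_KL(P||M) = 0.0949 bits
D_KL(Q||M) = 0.0767 bits

JSD(P||Q) = 0.5 × 0.0949 + 0.5 × 0.0767 = 0.0858 bits

Unlike KL divergence, JSD is symmetric and bounded: 0 ≤ JSD ≤ log(2).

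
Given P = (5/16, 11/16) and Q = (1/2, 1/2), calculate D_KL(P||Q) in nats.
0.0721 nats

KL divergence: D_KL(P||Q) = Σ p(x) log(p(x)/q(x))

Computing term by term:
  x=0: 5/16 × log_e[(5/16)/(1/2)] = 5/16 × -0.4700 = -0.1469
  x=1: 11/16 × log_e[(11/16)/(1/2)] = 11/16 × 0.3185 = 0.2189

D_KL(P||Q) = 0.0721 nats

Note: KL divergence is always non-negative and equals 0 iff P = Q.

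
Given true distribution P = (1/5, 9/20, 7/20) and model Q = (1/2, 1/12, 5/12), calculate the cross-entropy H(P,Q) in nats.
1.5633 nats

Cross-entropy: H(P,Q) = -Σ p(x) log q(x)

Alternatively: H(P,Q) = H(P) + D_KL(P||Q)
H(P) = 1.0487 nats
D_KL(P||Q) = 0.5146 nats

H(P,Q) = 1.0487 + 0.5146 = 1.5633 nats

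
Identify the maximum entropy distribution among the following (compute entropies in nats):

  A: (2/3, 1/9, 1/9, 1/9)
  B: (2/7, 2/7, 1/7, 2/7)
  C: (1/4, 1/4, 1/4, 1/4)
C

For a discrete distribution over n outcomes, entropy is maximized by the uniform distribution.

Computing entropies:
H(A) = 1.0027 nats
H(B) = 1.3518 nats
H(C) = 1.3863 nats

The uniform distribution (where all probabilities equal 1/4) achieves the maximum entropy of log_e(4) = 1.3863 nats.

Distribution C has the highest entropy.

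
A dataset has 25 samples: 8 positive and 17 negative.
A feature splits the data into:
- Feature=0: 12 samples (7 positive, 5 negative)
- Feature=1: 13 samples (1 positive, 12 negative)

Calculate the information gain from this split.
0.2306 bits

Information Gain = H(Y) - H(Y|Feature)

Before split:
P(positive) = 8/25 = 0.3200
H(Y) = 0.9044 bits

After split:
Feature=0: H = 0.9799 bits (weight = 12/25)
Feature=1: H = 0.3912 bits (weight = 13/25)
H(Y|Feature) = (12/25)×0.9799 + (13/25)×0.3912 = 0.6738 bits

Information Gain = 0.9044 - 0.6738 = 0.2306 bits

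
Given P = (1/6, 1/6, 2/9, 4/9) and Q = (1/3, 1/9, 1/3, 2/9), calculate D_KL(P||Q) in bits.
0.2453 bits

KL divergence: D_KL(P||Q) = Σ p(x) log(p(x)/q(x))

Computing term by term:
  x=0: 1/6 × log_2[(1/6)/(1/3)] = 1/6 × -1.0000 = -0.1667
  x=1: 1/6 × log_2[(1/6)/(1/9)] = 1/6 × 0.5850 = 0.0975
  x=2: 2/9 × log_2[(2/9)/(1/3)] = 2/9 × -0.5850 = -0.1300
  x=3: 4/9 × log_2[(4/9)/(2/9)] = 4/9 × 1.0000 = 0.4444

D_KL(P||Q) = 0.2453 bits

Note: KL divergence is always non-negative and equals 0 iff P = Q.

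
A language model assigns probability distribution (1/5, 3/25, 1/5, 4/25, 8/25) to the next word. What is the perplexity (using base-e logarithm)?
4.7400

Perplexity is e^H (or exp(H) for natural log).

First, H = -Σ p log p = 1.5560 nats
Perplexity = e^1.5560 = 4.7400

Interpretation: The model's uncertainty is equivalent to choosing uniformly among 4.7 options.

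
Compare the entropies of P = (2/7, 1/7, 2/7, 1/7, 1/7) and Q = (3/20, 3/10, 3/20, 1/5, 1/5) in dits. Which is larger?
Q

Computing entropies in dits:
H(P) = 0.6731
H(Q) = 0.6836

Distribution Q has higher entropy.

Intuition: The distribution closer to uniform (more spread out) has higher entropy.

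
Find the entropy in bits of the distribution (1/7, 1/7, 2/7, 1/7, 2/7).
2.2359 bits

Shannon entropy is H(X) = -Σ p(x) log p(x).

For P = (1/7, 1/7, 2/7, 1/7, 2/7):
H = -1/7 × log_2(1/7) -1/7 × log_2(1/7) -2/7 × log_2(2/7) -1/7 × log_2(1/7) -2/7 × log_2(2/7)
H = 2.2359 bits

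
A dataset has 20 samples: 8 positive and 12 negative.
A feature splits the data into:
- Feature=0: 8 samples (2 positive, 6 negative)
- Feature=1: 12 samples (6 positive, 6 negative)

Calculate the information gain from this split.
0.0464 bits

Information Gain = H(Y) - H(Y|Feature)

Before split:
P(positive) = 8/20 = 0.4000
H(Y) = 0.9710 bits

After split:
Feature=0: H = 0.8113 bits (weight = 8/20)
Feature=1: H = 1.0000 bits (weight = 12/20)
H(Y|Feature) = (8/20)×0.8113 + (12/20)×1.0000 = 0.9245 bits

Information Gain = 0.9710 - 0.9245 = 0.0464 bits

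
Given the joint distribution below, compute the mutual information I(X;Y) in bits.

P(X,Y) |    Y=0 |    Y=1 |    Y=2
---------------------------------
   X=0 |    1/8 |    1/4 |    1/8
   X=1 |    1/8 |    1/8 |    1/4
0.0613 bits

Mutual information: I(X;Y) = H(X) + H(Y) - H(X,Y)

Marginals:
P(X) = (1/2, 1/2), H(X) = 1.0000 bits
P(Y) = (1/4, 3/8, 3/8), H(Y) = 1.5613 bits

Joint entropy: H(X,Y) = 2.5000 bits

I(X;Y) = 1.0000 + 1.5613 - 2.5000 = 0.0613 bits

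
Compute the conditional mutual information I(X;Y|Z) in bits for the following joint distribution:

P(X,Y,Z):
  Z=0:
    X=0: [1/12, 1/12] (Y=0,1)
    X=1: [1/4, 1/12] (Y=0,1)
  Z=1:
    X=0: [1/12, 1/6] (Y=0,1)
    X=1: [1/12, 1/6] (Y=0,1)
0.0221 bits

Conditional mutual information: I(X;Y|Z) = H(X|Z) + H(Y|Z) - H(X,Y|Z)

H(Z) = 1.0000
H(X,Z) = 1.9591 → H(X|Z) = 0.9591
H(Y,Z) = 1.9183 → H(Y|Z) = 0.9183
H(X,Y,Z) = 2.8554 → H(X,Y|Z) = 1.8554

I(X;Y|Z) = 0.9591 + 0.9183 - 1.8554 = 0.0221 bits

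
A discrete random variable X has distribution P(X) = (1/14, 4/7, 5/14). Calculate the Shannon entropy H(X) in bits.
1.2638 bits

Shannon entropy is H(X) = -Σ p(x) log p(x).

For P = (1/14, 4/7, 5/14):
H = -1/14 × log_2(1/14) -4/7 × log_2(4/7) -5/14 × log_2(5/14)
H = 1.2638 bits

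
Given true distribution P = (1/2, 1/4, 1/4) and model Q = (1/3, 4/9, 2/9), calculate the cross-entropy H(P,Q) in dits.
0.4899 dits

Cross-entropy: H(P,Q) = -Σ p(x) log q(x)

Alternatively: H(P,Q) = H(P) + D_KL(P||Q)
H(P) = 0.4515 dits
D_KL(P||Q) = 0.0384 dits

H(P,Q) = 0.4515 + 0.0384 = 0.4899 dits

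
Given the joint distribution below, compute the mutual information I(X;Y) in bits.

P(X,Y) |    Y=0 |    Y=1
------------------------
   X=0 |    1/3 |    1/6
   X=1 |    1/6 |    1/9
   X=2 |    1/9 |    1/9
0.0130 bits

Mutual information: I(X;Y) = H(X) + H(Y) - H(X,Y)

Marginals:
P(X) = (1/2, 5/18, 2/9), H(X) = 1.4955 bits
P(Y) = (11/18, 7/18), H(Y) = 0.9641 bits

Joint entropy: H(X,Y) = 2.4466 bits

I(X;Y) = 1.4955 + 0.9641 - 2.4466 = 0.0130 bits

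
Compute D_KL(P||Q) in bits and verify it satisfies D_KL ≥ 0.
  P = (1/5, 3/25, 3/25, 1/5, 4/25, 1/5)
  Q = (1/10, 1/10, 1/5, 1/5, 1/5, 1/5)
0.0916 bits

KL divergence satisfies the Gibbs inequality: D_KL(P||Q) ≥ 0 for all distributions P, Q.

D_KL(P||Q) = Σ p(x) log(p(x)/q(x))
Term by term:
  x=0: 1/5 × log_2[(1/5)/(1/10)] = 0.2000
  x=1: 3/25 × log_2[(3/25)/(1/10)] = 0.0316
  x=2: 3/25 × log_2[(3/25)/(1/5)] = -0.0884
  x=3: 1/5 × log_2[(1/5)/(1/5)] = 0.0000
  x=4: 4/25 × log_2[(4/25)/(1/5)] = -0.0515
  x=5: 1/5 × log_2[(1/5)/(1/5)] = 0.0000
D_KL(P||Q) = 0.0916 bits

D_KL(P||Q) = 0.0916 ≥ 0 ✓

This non-negativity is a fundamental property: relative entropy cannot be negative because it measures how different Q is from P.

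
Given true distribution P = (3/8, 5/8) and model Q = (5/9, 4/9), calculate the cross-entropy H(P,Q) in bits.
1.0492 bits

Cross-entropy: H(P,Q) = -Σ p(x) log q(x)

Alternatively: H(P,Q) = H(P) + D_KL(P||Q)
H(P) = 0.9544 bits
D_KL(P||Q) = 0.0948 bits

H(P,Q) = 0.9544 + 0.0948 = 1.0492 bits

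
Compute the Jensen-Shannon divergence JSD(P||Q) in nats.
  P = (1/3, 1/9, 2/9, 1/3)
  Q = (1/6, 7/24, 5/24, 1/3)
0.0352 nats

Jensen-Shannon divergence is:
JSD(P||Q) = 0.5 × D_KL(P||M) + 0.5 × D_KL(Q||M)
where M = 0.5 × (P + Q) is the mixture distribution.

M = 0.5 × (1/3, 1/9, 2/9, 1/3) + 0.5 × (1/6, 7/24, 5/24, 1/3) = (1/4, 0.201389, 0.215278, 1/3)

D_KL(P||M) = 0.0369 nats
D_KL(Q||M) = 0.0336 nats

JSD(P||Q) = 0.5 × 0.0369 + 0.5 × 0.0336 = 0.0352 nats

Unlike KL divergence, JSD is symmetric and bounded: 0 ≤ JSD ≤ log(2).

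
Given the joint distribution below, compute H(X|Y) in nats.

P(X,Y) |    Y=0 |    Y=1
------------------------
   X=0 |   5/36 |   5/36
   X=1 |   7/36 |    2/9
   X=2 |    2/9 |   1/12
1.0554 nats

Using the chain rule: H(X|Y) = H(X,Y) - H(Y)

First, compute H(X,Y) = 1.7423 nats

Marginal P(Y) = (5/9, 4/9)
H(Y) = 0.6870 nats

H(X|Y) = H(X,Y) - H(Y) = 1.7423 - 0.6870 = 1.0554 nats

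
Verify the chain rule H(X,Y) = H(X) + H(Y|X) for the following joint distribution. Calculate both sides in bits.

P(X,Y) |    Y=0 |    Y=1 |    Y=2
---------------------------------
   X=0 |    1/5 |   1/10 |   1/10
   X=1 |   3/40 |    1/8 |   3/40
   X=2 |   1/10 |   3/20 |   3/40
H(X,Y) = 3.0873, H(X) = 1.5679, H(Y|X) = 1.5194 (all in bits)

Chain rule: H(X,Y) = H(X) + H(Y|X)

Left side — joint entropy directly:
H(X,Y) = -Σ p(x,y) log p(x,y) = 3.0873 bits

Right side — compute H(Y|X) from the conditional distributions:
P(X) = (2/5, 11/40, 13/40), so H(X) = 1.5679 bits
H(Y|X) = Σ_x P(X=x) · H(Y|X=x):
  P(Y|X=0) = (1/2, 1/4, 1/4), H(Y|X=0) = 1.5000, weight P(X=0) = 2/5
  P(Y|X=1) = (3/11, 5/11, 3/11), H(Y|X=1) = 1.5395, weight P(X=1) = 11/40
  P(Y|X=2) = (4/13, 6/13, 3/13), H(Y|X=2) = 1.5262, weight P(X=2) = 13/40
H(Y|X) = 1.5194 bits

H(X) + H(Y|X) = 1.5679 + 1.5194 = 3.0873 bits

Both sides equal 3.0873 bits. ✓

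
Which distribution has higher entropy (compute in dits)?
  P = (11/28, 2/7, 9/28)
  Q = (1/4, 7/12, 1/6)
P

Computing entropies in dits:
H(P) = 0.4733
H(Q) = 0.4168

Distribution P has higher entropy.

Intuition: The distribution closer to uniform (more spread out) has higher entropy.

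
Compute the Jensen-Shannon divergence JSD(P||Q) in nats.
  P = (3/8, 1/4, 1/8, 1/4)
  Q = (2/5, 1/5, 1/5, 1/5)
0.0074 nats

Jensen-Shannon divergence is:
JSD(P||Q) = 0.5 × D_KL(P||M) + 0.5 × D_KL(Q||M)
where M = 0.5 × (P + Q) is the mixture distribution.

M = 0.5 × (3/8, 1/4, 1/8, 1/4) + 0.5 × (2/5, 1/5, 1/5, 1/5) = (0.3875, 9/40, 0.1625, 9/40)

D_KL(P||M) = 0.0076 nats
D_KL(Q||M) = 0.0071 nats

JSD(P||Q) = 0.5 × 0.0076 + 0.5 × 0.0071 = 0.0074 nats

Unlike KL divergence, JSD is symmetric and bounded: 0 ≤ JSD ≤ log(2).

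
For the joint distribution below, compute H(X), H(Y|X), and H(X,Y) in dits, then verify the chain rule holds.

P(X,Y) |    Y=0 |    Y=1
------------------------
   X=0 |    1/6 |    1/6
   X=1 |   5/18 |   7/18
H(X,Y) = 0.5734, H(X) = 0.2764, H(Y|X) = 0.2970 (all in dits)

Chain rule: H(X,Y) = H(X) + H(Y|X)

Left side — joint entropy directly:
H(X,Y) = -Σ p(x,y) log p(x,y) = 0.5734 dits

Right side — compute H(Y|X) from the conditional distributions:
P(X) = (1/3, 2/3), so H(X) = 0.2764 dits
H(Y|X) = Σ_x P(X=x) · H(Y|X=x):
  P(Y|X=0) = (1/2, 1/2), H(Y|X=0) = 0.3010, weight P(X=0) = 1/3
  P(Y|X=1) = (5/12, 7/12), H(Y|X=1) = 0.2950, weight P(X=1) = 2/3
H(Y|X) = 0.2970 dits

H(X) + H(Y|X) = 0.2764 + 0.2970 = 0.5734 dits

Both sides equal 0.5734 dits. ✓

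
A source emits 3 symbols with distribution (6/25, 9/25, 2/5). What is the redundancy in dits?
0.0095 dits

Redundancy measures how far a source is from maximum entropy:
R = H_max - H(X)

Maximum entropy for 3 symbols: H_max = log_10(3) = 0.4771 dits
Actual entropy: H(X) = 0.4677 dits
Redundancy: R = 0.4771 - 0.4677 = 0.0095 dits

This redundancy represents potential for compression: the source could be compressed by 0.0095 dits per symbol.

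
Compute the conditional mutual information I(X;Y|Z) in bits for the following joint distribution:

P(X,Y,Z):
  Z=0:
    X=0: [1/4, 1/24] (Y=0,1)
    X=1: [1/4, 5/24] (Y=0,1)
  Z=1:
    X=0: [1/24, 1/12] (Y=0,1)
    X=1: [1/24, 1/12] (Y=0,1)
0.0606 bits

Conditional mutual information: I(X;Y|Z) = H(X|Z) + H(Y|Z) - H(X,Y|Z)

H(Z) = 0.8113
H(X,Z) = 1.7843 → H(X|Z) = 0.9731
H(Y,Z) = 1.7296 → H(Y|Z) = 0.9183
H(X,Y,Z) = 2.6421 → H(X,Y|Z) = 1.8308

I(X;Y|Z) = 0.9731 + 0.9183 - 1.8308 = 0.0606 bits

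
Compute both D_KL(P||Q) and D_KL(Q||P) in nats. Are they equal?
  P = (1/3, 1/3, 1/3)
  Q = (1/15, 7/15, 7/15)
D_KL(P||Q) = 0.3122, D_KL(Q||P) = 0.2067

KL divergence is not symmetric: D_KL(P||Q) ≠ D_KL(Q||P) in general.

D_KL(P||Q) = 0.3122 nats
D_KL(Q||P) = 0.2067 nats

No, they are not equal!

This asymmetry is why KL divergence is not a true distance metric.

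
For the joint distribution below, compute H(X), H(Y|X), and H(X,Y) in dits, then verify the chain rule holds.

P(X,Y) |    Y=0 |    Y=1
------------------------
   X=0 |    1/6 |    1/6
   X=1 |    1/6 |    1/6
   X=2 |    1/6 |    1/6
H(X,Y) = 0.7782, H(X) = 0.4771, H(Y|X) = 0.3010 (all in dits)

Chain rule: H(X,Y) = H(X) + H(Y|X)

Left side — joint entropy directly:
H(X,Y) = -Σ p(x,y) log p(x,y) = 0.7782 dits

Right side — compute H(Y|X) from the conditional distributions:
P(X) = (1/3, 1/3, 1/3), so H(X) = 0.4771 dits
H(Y|X) = Σ_x P(X=x) · H(Y|X=x):
  P(Y|X=0) = (1/2, 1/2), H(Y|X=0) = 0.3010, weight P(X=0) = 1/3
  P(Y|X=1) = (1/2, 1/2), H(Y|X=1) = 0.3010, weight P(X=1) = 1/3
  P(Y|X=2) = (1/2, 1/2), H(Y|X=2) = 0.3010, weight P(X=2) = 1/3
H(Y|X) = 0.3010 dits

H(X) + H(Y|X) = 0.4771 + 0.3010 = 0.7782 dits

Both sides equal 0.7782 dits. ✓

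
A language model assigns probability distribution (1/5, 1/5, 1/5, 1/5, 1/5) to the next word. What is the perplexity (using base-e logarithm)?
5.0000

Perplexity is e^H (or exp(H) for natural log).

First, H = -Σ p log p = 1.6094 nats
Perplexity = e^1.6094 = 5.0000

Interpretation: The model's uncertainty is equivalent to choosing uniformly among 5.0 options.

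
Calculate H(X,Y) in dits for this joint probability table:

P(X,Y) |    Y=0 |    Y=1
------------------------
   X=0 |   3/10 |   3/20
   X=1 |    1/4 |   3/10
0.5878 dits

Joint entropy is H(X,Y) = -Σ_{x,y} p(x,y) log p(x,y).

Summing over all non-zero entries:
H(X,Y) = -[3/10·log_10(3/10) + 3/20·log_10(3/20) + 1/4·log_10(1/4) + 3/10·log_10(3/10)]
H(X,Y) = 0.5878 dits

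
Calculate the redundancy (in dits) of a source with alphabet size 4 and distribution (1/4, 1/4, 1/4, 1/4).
0.0000 dits

Redundancy measures how far a source is from maximum entropy:
R = H_max - H(X)

Maximum entropy for 4 symbols: H_max = log_10(4) = 0.6021 dits
Actual entropy: H(X) = 0.6021 dits
Redundancy: R = 0.6021 - 0.6021 = 0.0000 dits

This redundancy represents potential for compression: the source could be compressed by 0.0000 dits per symbol.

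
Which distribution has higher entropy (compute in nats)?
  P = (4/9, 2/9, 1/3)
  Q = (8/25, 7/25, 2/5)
Q

Computing entropies in nats:
H(P) = 1.0609
H(Q) = 1.0876

Distribution Q has higher entropy.

Intuition: The distribution closer to uniform (more spread out) has higher entropy.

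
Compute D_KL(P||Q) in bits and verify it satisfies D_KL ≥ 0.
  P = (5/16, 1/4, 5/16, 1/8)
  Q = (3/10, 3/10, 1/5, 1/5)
0.0691 bits

KL divergence satisfies the Gibbs inequality: D_KL(P||Q) ≥ 0 for all distributions P, Q.

D_KL(P||Q) = Σ p(x) log(p(x)/q(x))
Term by term:
  x=0: 5/16 × log_2[(5/16)/(3/10)] = 0.0184
  x=1: 1/4 × log_2[(1/4)/(3/10)] = -0.0658
  x=2: 5/16 × log_2[(5/16)/(1/5)] = 0.2012
  x=3: 1/8 × log_2[(1/8)/(1/5)] = -0.0848
D_KL(P||Q) = 0.0691 bits

D_KL(P||Q) = 0.0691 ≥ 0 ✓

This non-negativity is a fundamental property: relative entropy cannot be negative because it measures how different Q is from P.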